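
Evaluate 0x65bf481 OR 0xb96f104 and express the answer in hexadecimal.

0xfdff585

OR each hex digit independently (no carries):
  6|b=f, 5|9=d, b|6=f, f|f=f, 4|1=5, 8|0=8, 1|4=5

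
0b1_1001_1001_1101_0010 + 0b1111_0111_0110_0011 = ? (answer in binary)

Add column by column in base 2, right to left:
  0+1 = 1
  1+1 = 0 carry 1
  0+0+1 = 1
  0+0 = 0
  1+0 = 1
  0+1 = 1
  1+1 = 0 carry 1
  1+0+1 = 0 carry 1
  1+1+1 = 1 carry 1
  0+1+1 = 0 carry 1
  0+1+1 = 0 carry 1
  1+0+1 = 0 carry 1
  1+1+1 = 1 carry 1
  0+1+1 = 0 carry 1
  0+1+1 = 0 carry 1
  1+1+1 = 1 carry 1
  1+0+1 = 0 carry 1
  final carry 1

0b101001000100110101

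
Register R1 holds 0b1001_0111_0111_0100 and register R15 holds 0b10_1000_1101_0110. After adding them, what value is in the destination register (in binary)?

0b1100000001001010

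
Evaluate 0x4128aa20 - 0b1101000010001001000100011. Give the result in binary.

0x4128aa20 = 0b1000001001010001010101000100000 in binary.
Subtract column by column in base 2:
  0-1 → 1 (borrow)
  0-1-1 → 0 (borrow)
  0-0-1 → 1 (borrow)
  0-0-1 → 1 (borrow)
  0-0-1 → 1 (borrow)
  1-1-1 → 1 (borrow)
  0-0-1 → 1 (borrow)
  0-0-1 → 1 (borrow)
  0-0-1 → 1 (borrow)
  1-1-1 → 1 (borrow)
  0-0-1 → 1 (borrow)
  1-0-1 → 0
  0-1 → 1 (borrow)
  1-0-1 → 0
  0-0 → 0
  1-0 → 1
  0-1 → 1 (borrow)
  0-0-1 → 1 (borrow)
  0-0-1 → 1 (borrow)
  1-0-1 → 0
  0-0 → 0
  1-1 → 0
  0-0 → 0
  0-1 → 1 (borrow)
  1-1-1 → 1 (borrow)
  0-0-1 → 1 (borrow)
  0-0-1 → 1 (borrow)
  0-0-1 → 1 (borrow)
  0-0-1 → 1 (borrow)
  0-0-1 → 1 (borrow)
  1-0-1 → 0

0b111111100001111001011111111101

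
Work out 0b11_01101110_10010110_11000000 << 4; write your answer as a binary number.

Left shift by 4: append 4 zero bits.

0b110110111010010110110000000000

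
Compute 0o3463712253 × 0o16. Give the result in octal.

Multiply each base-8 digit by 14, carrying:
  3×14 = 42 → write 2 carry 5
  5×14+5 = 75 → write 3 carry 9
  2×14+9 = 37 → write 5 carry 4
  2×14+4 = 32 → write 0 carry 4
  1×14+4 = 18 → write 2 carry 2
  7×14+2 = 100 → write 4 carry 12
  3×14+12 = 54 → write 6 carry 6
  6×14+6 = 90 → write 2 carry 11
  4×14+11 = 67 → write 3 carry 8
  3×14+8 = 50 → write 2 carry 6
  remaining carry: 6

0o62326420532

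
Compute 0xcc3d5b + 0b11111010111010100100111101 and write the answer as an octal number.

0xcc3d5b = 0o63036533 in octal.
0b11111010111010100100111101 = 0o372724475 in octal.
Add column by column in base 8, right to left:
  3+5 = 0 carry 1
  3+7+1 = 3 carry 1
  5+4+1 = 2 carry 1
  6+4+1 = 3 carry 1
  3+2+1 = 6
  0+7 = 7
  3+2 = 5
  6+7 = 5 carry 1
  0+3+1 = 4

0o455763230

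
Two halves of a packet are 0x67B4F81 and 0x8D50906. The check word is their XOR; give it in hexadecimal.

XOR each hex digit independently (no carries):
  6^8=E, 7^D=A, B^5=E, 4^0=4, F^9=6, 8^0=8, 1^6=7

0xEAE4687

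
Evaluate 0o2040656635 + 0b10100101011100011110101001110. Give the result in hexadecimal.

0x25319AEB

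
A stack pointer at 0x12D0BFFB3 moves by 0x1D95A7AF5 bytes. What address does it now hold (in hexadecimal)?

0x306667AA8

Add column by column in base 16, right to left:
  3+5 = 8
  B+F = A carry 1
  F+A+1 = A carry 1
  F+7+1 = 7 carry 1
  B+A+1 = 6 carry 1
  0+5+1 = 6
  D+9 = 6 carry 1
  2+D+1 = 0 carry 1
  1+1+1 = 3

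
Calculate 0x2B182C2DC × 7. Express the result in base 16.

0x12DA935404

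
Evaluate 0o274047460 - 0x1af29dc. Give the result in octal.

0o120222524

0x1af29dc = 0o153624734 in octal.
Subtract column by column in base 8:
  0-4 → 4 (borrow)
  6-3-1 → 2
  4-7 → 5 (borrow)
  7-4-1 → 2
  4-2 → 2
  0-6 → 2 (borrow)
  4-3-1 → 0
  7-5 → 2
  2-1 → 1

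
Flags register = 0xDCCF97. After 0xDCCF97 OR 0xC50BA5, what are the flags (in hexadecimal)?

0xDDCFB7

OR each hex digit independently (no carries):
  D|C=D, C|5=D, C|0=C, F|B=F, 9|A=B, 7|5=7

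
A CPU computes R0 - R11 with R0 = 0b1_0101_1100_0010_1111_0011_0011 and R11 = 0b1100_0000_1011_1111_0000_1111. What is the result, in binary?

Subtract column by column in base 2:
  1-1 → 0
  1-1 → 0
  0-1 → 1 (borrow)
  0-1-1 → 0 (borrow)
  1-0-1 → 0
  1-0 → 1
  0-0 → 0
  0-0 → 0
  1-1 → 0
  1-1 → 0
  1-1 → 0
  1-1 → 0
  0-1 → 1 (borrow)
  1-1-1 → 1 (borrow)
  0-0-1 → 1 (borrow)
  0-1-1 → 0 (borrow)
  0-0-1 → 1 (borrow)
  0-0-1 → 1 (borrow)
  1-0-1 → 0
  1-0 → 1
  1-0 → 1
  0-0 → 0
  1-1 → 0
  0-1 → 1 (borrow)
  1-0-1 → 0

0b100110110111000000100100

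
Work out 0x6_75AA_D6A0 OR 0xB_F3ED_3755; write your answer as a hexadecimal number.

OR each hex digit independently (no carries):
  6|B=F, 7|F=F, 5|3=7, A|E=E, A|D=F, D|3=F, 6|7=7, A|5=F, 0|5=5

0xFF7EFF7F5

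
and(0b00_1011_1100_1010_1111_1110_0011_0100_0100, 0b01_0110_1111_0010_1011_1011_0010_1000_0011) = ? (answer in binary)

AND bit by bit (1 only where both bits are 1):
  0010111100101011111110001101000100
& 0101101111001010111011001010000011
= 0000101100001010111010001000000000

0b0000101100001010111010001000000000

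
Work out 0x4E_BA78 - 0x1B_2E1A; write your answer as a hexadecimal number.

0x338C5E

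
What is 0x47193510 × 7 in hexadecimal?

Multiply each base-16 digit by 7, carrying:
  0×7 = 0 → write 0
  1×7 = 7 → write 7
  5×7 = 35 → write 3 carry 2
  3×7+2 = 23 → write 7 carry 1
  9×7+1 = 64 → write 0 carry 4
  1×7+4 = 11 → write B
  7×7 = 49 → write 1 carry 3
  4×7+3 = 31 → write F carry 1
  remaining carry: 1

0x1F1B07370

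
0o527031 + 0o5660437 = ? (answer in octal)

0o6407470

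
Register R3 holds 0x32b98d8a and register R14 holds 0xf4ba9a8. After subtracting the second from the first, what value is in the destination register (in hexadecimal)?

Subtract column by column in base 16:
  a-8 → 2
  8-a → e (borrow)
  d-9-1 → 3
  8-a → e (borrow)
  9-b-1 → d (borrow)
  b-4-1 → 6
  2-f → 3 (borrow)
  3-0-1 → 2

0x236de3e2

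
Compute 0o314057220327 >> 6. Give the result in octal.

Shifting right by 6 bits = 2 oct digits: drop the last 2.

0o3140572203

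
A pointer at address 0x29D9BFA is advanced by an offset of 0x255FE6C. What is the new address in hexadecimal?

Add column by column in base 16, right to left:
  A+C = 6 carry 1
  F+6+1 = 6 carry 1
  B+E+1 = A carry 1
  9+F+1 = 9 carry 1
  D+5+1 = 3 carry 1
  9+5+1 = F
  2+2 = 4

0x4F39A66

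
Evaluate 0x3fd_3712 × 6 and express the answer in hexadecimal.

0x17ef4a6c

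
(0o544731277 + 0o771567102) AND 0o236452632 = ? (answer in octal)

Add column by column in base 8, right to left:
  7+2 = 1 carry 1
  7+0+1 = 0 carry 1
  2+1+1 = 4
  1+7 = 0 carry 1
  3+6+1 = 2 carry 1
  7+5+1 = 5 carry 1
  4+1+1 = 6
  4+7 = 3 carry 1
  5+7+1 = 5 carry 1
  final carry 1
Sum = 0o1536520401; now AND with 0o236452632:
  1&0=0, 5&2=0, 3&3=3, 6&6=6, 5&4=4, 2&5=0, 0&2=0, 4&6=4, 0&3=0, 1&2=0

0o36400400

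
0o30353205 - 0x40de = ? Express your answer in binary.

0o30353205 = 0b11000011101011010000101 in binary.
0x40de = 0b100000011011110 in binary.
Subtract column by column in base 2:
  1-0 → 1
  0-1 → 1 (borrow)
  1-1-1 → 1 (borrow)
  0-1-1 → 0 (borrow)
  0-1-1 → 0 (borrow)
  0-0-1 → 1 (borrow)
  0-1-1 → 0 (borrow)
  1-1-1 → 1 (borrow)
  0-0-1 → 1 (borrow)
  1-0-1 → 0
  1-0 → 1
  0-0 → 0
  1-0 → 1
  0-0 → 0
  1-1 → 0
  1-0 → 1
  1-0 → 1
  0-0 → 0
  0-0 → 0
  0-0 → 0
  0-0 → 0
  1-0 → 1
  1-0 → 1

0b11000011001010110100111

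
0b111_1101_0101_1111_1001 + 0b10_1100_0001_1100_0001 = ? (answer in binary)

Add column by column in base 2, right to left:
  1+1 = 0 carry 1
  0+0+1 = 1
  0+0 = 0
  1+0 = 1
  1+0 = 1
  1+0 = 1
  1+1 = 0 carry 1
  1+1+1 = 1 carry 1
  1+1+1 = 1 carry 1
  0+0+1 = 1
  1+0 = 1
  0+0 = 0
  1+0 = 1
  0+0 = 0
  1+1 = 0 carry 1
  1+1+1 = 1 carry 1
  1+0+1 = 0 carry 1
  1+1+1 = 1 carry 1
  1+0+1 = 0 carry 1
  final carry 1

0b10101001011110111010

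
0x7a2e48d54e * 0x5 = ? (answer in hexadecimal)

Multiply each base-16 digit by 5, carrying:
  e×5 = 70 → write 6 carry 4
  4×5+4 = 24 → write 8 carry 1
  5×5+1 = 26 → write a carry 1
  d×5+1 = 66 → write 2 carry 4
  8×5+4 = 44 → write c carry 2
  4×5+2 = 22 → write 6 carry 1
  e×5+1 = 71 → write 7 carry 4
  2×5+4 = 14 → write e
  a×5 = 50 → write 2 carry 3
  7×5+3 = 38 → write 6 carry 2
  remaining carry: 2

0x262e76c2a86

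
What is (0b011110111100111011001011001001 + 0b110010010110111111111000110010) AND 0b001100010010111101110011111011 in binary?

0b10010111001000011111011

Add column by column in base 2, right to left:
  1+0 = 1
  0+1 = 1
  0+0 = 0
  1+0 = 1
  0+1 = 1
  0+1 = 1
  1+0 = 1
  1+0 = 1
  0+0 = 0
  1+1 = 0 carry 1
  0+1+1 = 0 carry 1
  0+1+1 = 0 carry 1
  1+1+1 = 1 carry 1
  1+1+1 = 1 carry 1
  0+1+1 = 0 carry 1
  1+1+1 = 1 carry 1
  1+1+1 = 1 carry 1
  1+1+1 = 1 carry 1
  0+0+1 = 1
  0+1 = 1
  1+1 = 0 carry 1
  1+0+1 = 0 carry 1
  1+1+1 = 1 carry 1
  1+0+1 = 0 carry 1
  0+0+1 = 1
  1+1 = 0 carry 1
  1+0+1 = 0 carry 1
  1+0+1 = 0 carry 1
  1+1+1 = 1 carry 1
  0+1+1 = 0 carry 1
  final carry 1
Sum = 0b1010001010011111011000011111011; now AND with 0b001100010010111101110011111011:
  1010001010011111011000011111011
& 0001100010010111101110011111011
= 0000000010010111001000011111011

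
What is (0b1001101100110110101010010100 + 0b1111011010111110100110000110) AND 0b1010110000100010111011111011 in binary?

Add column by column in base 2, right to left:
  0+0 = 0
  0+1 = 1
  1+1 = 0 carry 1
  0+0+1 = 1
  1+0 = 1
  0+0 = 0
  0+0 = 0
  1+1 = 0 carry 1
  0+1+1 = 0 carry 1
  1+0+1 = 0 carry 1
  0+0+1 = 1
  1+1 = 0 carry 1
  0+0+1 = 1
  1+1 = 0 carry 1
  1+1+1 = 1 carry 1
  0+1+1 = 0 carry 1
  1+1+1 = 1 carry 1
  1+1+1 = 1 carry 1
  0+0+1 = 1
  0+1 = 1
  1+0 = 1
  1+1 = 0 carry 1
  0+1+1 = 0 carry 1
  1+0+1 = 0 carry 1
  1+1+1 = 1 carry 1
  0+1+1 = 0 carry 1
  0+1+1 = 0 carry 1
  1+1+1 = 1 carry 1
  final carry 1
Sum = 0b11001000111110101010000011010; now AND with 0b1010110000100010111011111011:
  11001000111110101010000011010
& 01010110000100010111011111011
= 01000000000100000010000011010

0b1000000000100000010000011010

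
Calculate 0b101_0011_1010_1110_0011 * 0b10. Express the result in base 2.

0b10100111010111000110

Multiply each base-2 digit by 2, carrying:
  1×2 = 2 → write 0 carry 1
  1×2+1 = 3 → write 1 carry 1
  0×2+1 = 1 → write 1
  0×2 = 0 → write 0
  0×2 = 0 → write 0
  1×2 = 2 → write 0 carry 1
  1×2+1 = 3 → write 1 carry 1
  1×2+1 = 3 → write 1 carry 1
  0×2+1 = 1 → write 1
  1×2 = 2 → write 0 carry 1
  0×2+1 = 1 → write 1
  1×2 = 2 → write 0 carry 1
  1×2+1 = 3 → write 1 carry 1
  1×2+1 = 3 → write 1 carry 1
  0×2+1 = 1 → write 1
  0×2 = 0 → write 0
  1×2 = 2 → write 0 carry 1
  0×2+1 = 1 → write 1
  1×2 = 2 → write 0 carry 1
  remaining carry: 1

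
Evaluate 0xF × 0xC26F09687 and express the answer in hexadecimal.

Multiply each base-16 digit by 15, carrying:
  7×15 = 105 → write 9 carry 6
  8×15+6 = 126 → write E carry 7
  6×15+7 = 97 → write 1 carry 6
  9×15+6 = 141 → write D carry 8
  0×15+8 = 8 → write 8
  F×15 = 225 → write 1 carry 14
  6×15+14 = 104 → write 8 carry 6
  2×15+6 = 36 → write 4 carry 2
  C×15+2 = 182 → write 6 carry 11
  remaining carry: B

0xB64818D1E9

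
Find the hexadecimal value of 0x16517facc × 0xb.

0xf5807c6c4

Multiply each base-16 digit by 11, carrying:
  c×11 = 132 → write 4 carry 8
  c×11+8 = 140 → write c carry 8
  a×11+8 = 118 → write 6 carry 7
  f×11+7 = 172 → write c carry 10
  7×11+10 = 87 → write 7 carry 5
  1×11+5 = 16 → write 0 carry 1
  5×11+1 = 56 → write 8 carry 3
  6×11+3 = 69 → write 5 carry 4
  1×11+4 = 15 → write f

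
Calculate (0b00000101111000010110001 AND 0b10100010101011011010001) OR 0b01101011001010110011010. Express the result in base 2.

0b00000101111000010110001 AND 0b10100010101011011010001 = 0b00000000101000010010001.
Then OR with 0b01101011001010110011010.

0b1101011101010110011011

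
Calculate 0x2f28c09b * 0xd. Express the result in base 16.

Multiply each base-16 digit by 13, carrying:
  b×13 = 143 → write f carry 8
  9×13+8 = 125 → write d carry 7
  0×13+7 = 7 → write 7
  c×13 = 156 → write c carry 9
  8×13+9 = 113 → write 1 carry 7
  2×13+7 = 33 → write 1 carry 2
  f×13+2 = 197 → write 5 carry 12
  2×13+12 = 38 → write 6 carry 2
  remaining carry: 2

0x26511c7df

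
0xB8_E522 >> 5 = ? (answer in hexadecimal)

5 bits is not a whole number of base-16 digits; in binary: 101110001110010100100010 >> 5 = 1011100011100101001.

0x5C729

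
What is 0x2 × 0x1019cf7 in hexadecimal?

0x20339ee

Multiply each base-16 digit by 2, carrying:
  7×2 = 14 → write e
  f×2 = 30 → write e carry 1
  c×2+1 = 25 → write 9 carry 1
  9×2+1 = 19 → write 3 carry 1
  1×2+1 = 3 → write 3
  0×2 = 0 → write 0
  1×2 = 2 → write 2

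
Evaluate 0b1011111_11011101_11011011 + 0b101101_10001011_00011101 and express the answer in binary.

Add column by column in base 2, right to left:
  1+1 = 0 carry 1
  1+0+1 = 0 carry 1
  0+1+1 = 0 carry 1
  1+1+1 = 1 carry 1
  1+1+1 = 1 carry 1
  0+0+1 = 1
  1+0 = 1
  1+0 = 1
  1+1 = 0 carry 1
  0+1+1 = 0 carry 1
  1+0+1 = 0 carry 1
  1+1+1 = 1 carry 1
  1+0+1 = 0 carry 1
  0+0+1 = 1
  1+0 = 1
  1+1 = 0 carry 1
  1+1+1 = 1 carry 1
  1+0+1 = 0 carry 1
  1+1+1 = 1 carry 1
  1+1+1 = 1 carry 1
  1+0+1 = 0 carry 1
  0+1+1 = 0 carry 1
  1+0+1 = 0 carry 1
  final carry 1

0b100011010110100011111000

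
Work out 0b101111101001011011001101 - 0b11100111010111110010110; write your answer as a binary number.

0b10010101110011100110111

Subtract column by column in base 2:
  1-0 → 1
  0-1 → 1 (borrow)
  1-1-1 → 1 (borrow)
  1-0-1 → 0
  0-1 → 1 (borrow)
  0-0-1 → 1 (borrow)
  1-0-1 → 0
  1-1 → 0
  0-1 → 1 (borrow)
  1-1-1 → 1 (borrow)
  1-1-1 → 1 (borrow)
  0-1-1 → 0 (borrow)
  1-0-1 → 0
  0-1 → 1 (borrow)
  0-0-1 → 1 (borrow)
  1-1-1 → 1 (borrow)
  0-1-1 → 0 (borrow)
  1-1-1 → 1 (borrow)
  1-0-1 → 0
  1-0 → 1
  1-1 → 0
  1-1 → 0
  0-1 → 1 (borrow)
  1-0-1 → 0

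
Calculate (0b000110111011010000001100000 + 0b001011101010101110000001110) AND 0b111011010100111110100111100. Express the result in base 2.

0b10010000100111110000101100

Add column by column in base 2, right to left:
  0+0 = 0
  0+1 = 1
  0+1 = 1
  0+1 = 1
  0+0 = 0
  1+0 = 1
  1+0 = 1
  0+0 = 0
  0+0 = 0
  0+0 = 0
  0+1 = 1
  0+1 = 1
  0+1 = 1
  1+0 = 1
  0+1 = 1
  1+0 = 1
  1+1 = 0 carry 1
  0+0+1 = 1
  1+1 = 0 carry 1
  1+0+1 = 0 carry 1
  1+1+1 = 1 carry 1
  0+1+1 = 0 carry 1
  1+1+1 = 1 carry 1
  1+0+1 = 0 carry 1
  0+1+1 = 0 carry 1
  final carry 1
Sum = 0b10010100101111110001101110; now AND with 0b111011010100111110100111100:
  010010100101111110001101110
& 111011010100111110100111100
= 010010000100111110000101100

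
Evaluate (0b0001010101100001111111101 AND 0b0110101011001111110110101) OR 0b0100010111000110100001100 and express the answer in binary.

0b0001010101100001111111101 AND 0b0110101011001111110110101 = 0b0000000001000001110110101.
Then OR with 0b0100010111000110100001100.

0b100010111000111110111101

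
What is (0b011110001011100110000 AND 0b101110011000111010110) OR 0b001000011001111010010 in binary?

0b1110011001111010010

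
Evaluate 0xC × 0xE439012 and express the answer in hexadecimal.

Multiply each base-16 digit by 12, carrying:
  2×12 = 24 → write 8 carry 1
  1×12+1 = 13 → write D
  0×12 = 0 → write 0
  9×12 = 108 → write C carry 6
  3×12+6 = 42 → write A carry 2
  4×12+2 = 50 → write 2 carry 3
  E×12+3 = 171 → write B carry 10
  remaining carry: A

0xAB2AC0D8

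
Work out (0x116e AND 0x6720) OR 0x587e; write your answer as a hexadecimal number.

0x597e

0x116e AND 0x6720 = 0x0120.
Then OR with 0x587e.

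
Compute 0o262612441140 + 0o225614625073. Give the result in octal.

Add column by column in base 8, right to left:
  0+3 = 3
  4+7 = 3 carry 1
  1+0+1 = 2
  1+5 = 6
  4+2 = 6
  4+6 = 2 carry 1
  2+4+1 = 7
  1+1 = 2
  6+6 = 4 carry 1
  2+5+1 = 0 carry 1
  6+2+1 = 1 carry 1
  2+2+1 = 5

0o510427266233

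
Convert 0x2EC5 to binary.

0b10111011000101

Expand each hex digit to 4 bits: 2=0010 E=1110 C=1100 5=0101.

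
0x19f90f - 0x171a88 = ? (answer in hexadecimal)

Subtract column by column in base 16:
  f-8 → 7
  0-8 → 8 (borrow)
  9-a-1 → e (borrow)
  f-1-1 → d
  9-7 → 2
  1-1 → 0

0x2de87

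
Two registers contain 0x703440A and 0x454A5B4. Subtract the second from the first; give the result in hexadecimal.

0x2AE9E56

Subtract column by column in base 16:
  A-4 → 6
  0-B → 5 (borrow)
  4-5-1 → E (borrow)
  4-A-1 → 9 (borrow)
  3-4-1 → E (borrow)
  0-5-1 → A (borrow)
  7-4-1 → 2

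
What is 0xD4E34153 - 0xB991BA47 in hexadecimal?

0x1B51870C

Subtract column by column in base 16:
  3-7 → C (borrow)
  5-4-1 → 0
  1-A → 7 (borrow)
  4-B-1 → 8 (borrow)
  3-1-1 → 1
  E-9 → 5
  4-9 → B (borrow)
  D-B-1 → 1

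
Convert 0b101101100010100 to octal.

0o55424

Group the bits in threes: 101 101 100 010 100 → 55424.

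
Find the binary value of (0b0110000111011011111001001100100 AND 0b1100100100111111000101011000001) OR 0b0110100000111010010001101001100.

0b0110000111011011111001001100100 AND 0b1100100100111111000101011000001 = 0b0100000100011011000001001000000.
Then OR with 0b0110100000111010010001101001100.

0b110100100111011010001101001100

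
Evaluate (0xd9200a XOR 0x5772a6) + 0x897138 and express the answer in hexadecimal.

First 0xd9200a XOR 0x5772a6 = 0x8e52ac.
Add column by column in base 16, right to left:
  c+8 = 4 carry 1
  a+3+1 = e
  2+1 = 3
  5+7 = c
  e+9 = 7 carry 1
  8+8+1 = 1 carry 1
  final carry 1

0x117c3e4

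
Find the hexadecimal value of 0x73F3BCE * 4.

Multiply each base-16 digit by 4, carrying:
  E×4 = 56 → write 8 carry 3
  C×4+3 = 51 → write 3 carry 3
  B×4+3 = 47 → write F carry 2
  3×4+2 = 14 → write E
  F×4 = 60 → write C carry 3
  3×4+3 = 15 → write F
  7×4 = 28 → write C carry 1
  remaining carry: 1

0x1CFCEF38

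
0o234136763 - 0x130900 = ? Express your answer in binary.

0b10010111011011010011110011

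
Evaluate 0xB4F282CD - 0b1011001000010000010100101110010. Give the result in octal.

0xB4F282CD = 0o26474501315 in octal.
0b1011001000010000010100101110010 = 0o13102024562 in octal.
Subtract column by column in base 8:
  5-2 → 3
  1-6 → 3 (borrow)
  3-5-1 → 5 (borrow)
  1-4-1 → 4 (borrow)
  0-2-1 → 5 (borrow)
  5-0-1 → 4
  4-2 → 2
  7-0 → 7
  4-1 → 3
  6-3 → 3
  2-1 → 1

0o13372454533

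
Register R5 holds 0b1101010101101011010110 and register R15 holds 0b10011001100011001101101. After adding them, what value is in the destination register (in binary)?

Add column by column in base 2, right to left:
  0+1 = 1
  1+0 = 1
  1+1 = 0 carry 1
  0+1+1 = 0 carry 1
  1+0+1 = 0 carry 1
  0+1+1 = 0 carry 1
  1+1+1 = 1 carry 1
  1+0+1 = 0 carry 1
  0+0+1 = 1
  1+1 = 0 carry 1
  0+1+1 = 0 carry 1
  1+0+1 = 0 carry 1
  1+0+1 = 0 carry 1
  0+0+1 = 1
  1+1 = 0 carry 1
  0+1+1 = 0 carry 1
  1+0+1 = 0 carry 1
  0+0+1 = 1
  1+1 = 0 carry 1
  0+1+1 = 0 carry 1
  1+0+1 = 0 carry 1
  1+0+1 = 0 carry 1
  0+1+1 = 0 carry 1
  final carry 1

0b100000100010000101000011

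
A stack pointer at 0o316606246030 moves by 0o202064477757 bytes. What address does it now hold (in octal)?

0o520672746007

Add column by column in base 8, right to left:
  0+7 = 7
  3+5 = 0 carry 1
  0+7+1 = 0 carry 1
  6+7+1 = 6 carry 1
  4+7+1 = 4 carry 1
  2+4+1 = 7
  6+4 = 2 carry 1
  0+6+1 = 7
  6+0 = 6
  6+2 = 0 carry 1
  1+0+1 = 2
  3+2 = 5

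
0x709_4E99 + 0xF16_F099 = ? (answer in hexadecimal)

Add column by column in base 16, right to left:
  9+9 = 2 carry 1
  9+9+1 = 3 carry 1
  E+0+1 = F
  4+F = 3 carry 1
  9+6+1 = 0 carry 1
  0+1+1 = 2
  7+F = 6 carry 1
  final carry 1

0x16203F32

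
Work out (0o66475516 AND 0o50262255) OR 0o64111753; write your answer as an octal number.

0o66475516 AND 0o50262255 = 0o40060014.
Then OR with 0o64111753.

0o64171757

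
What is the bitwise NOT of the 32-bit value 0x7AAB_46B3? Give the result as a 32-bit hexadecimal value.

0x8554B94C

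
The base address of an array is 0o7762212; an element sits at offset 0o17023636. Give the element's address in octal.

Add column by column in base 8, right to left:
  2+6 = 0 carry 1
  1+3+1 = 5
  2+6 = 0 carry 1
  2+3+1 = 6
  6+2 = 0 carry 1
  7+0+1 = 0 carry 1
  7+7+1 = 7 carry 1
  0+1+1 = 2

0o27006050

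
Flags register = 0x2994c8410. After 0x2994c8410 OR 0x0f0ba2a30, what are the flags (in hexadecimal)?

OR each hex digit independently (no carries):
  2|0=2, 9|f=f, 9|0=9, 4|b=f, c|a=e, 8|2=a, 4|a=e, 1|3=3, 0|0=0

0x2f9feae30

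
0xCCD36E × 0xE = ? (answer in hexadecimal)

Multiply each base-16 digit by 14, carrying:
  E×14 = 196 → write 4 carry 12
  6×14+12 = 96 → write 0 carry 6
  3×14+6 = 48 → write 0 carry 3
  D×14+3 = 185 → write 9 carry 11
  C×14+11 = 179 → write 3 carry 11
  C×14+11 = 179 → write 3 carry 11
  remaining carry: B

0xB339004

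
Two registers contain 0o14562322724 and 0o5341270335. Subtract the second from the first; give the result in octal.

Subtract column by column in base 8:
  4-5 → 7 (borrow)
  2-3-1 → 6 (borrow)
  7-3-1 → 3
  2-0 → 2
  2-7 → 3 (borrow)
  3-2-1 → 0
  2-1 → 1
  6-4 → 2
  5-3 → 2
  4-5 → 7 (borrow)
  1-0-1 → 0

0o7221032367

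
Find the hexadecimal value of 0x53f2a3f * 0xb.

Multiply each base-16 digit by 11, carrying:
  f×11 = 165 → write 5 carry 10
  3×11+10 = 43 → write b carry 2
  a×11+2 = 112 → write 0 carry 7
  2×11+7 = 29 → write d carry 1
  f×11+1 = 166 → write 6 carry 10
  3×11+10 = 43 → write b carry 2
  5×11+2 = 57 → write 9 carry 3
  remaining carry: 3

0x39b6d0b5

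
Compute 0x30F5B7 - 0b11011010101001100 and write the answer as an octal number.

0x30F5B7 = 0o14172667 in octal.
0b11011010101001100 = 0o332514 in octal.
Subtract column by column in base 8:
  7-4 → 3
  6-1 → 5
  6-5 → 1
  2-2 → 0
  7-3 → 4
  1-3 → 6 (borrow)
  4-0-1 → 3
  1-0 → 1

0o13640153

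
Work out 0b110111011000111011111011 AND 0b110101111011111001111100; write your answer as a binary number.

0b110101011000111001111000

AND bit by bit (1 only where both bits are 1):
  110111011000111011111011
& 110101111011111001111100
= 110101011000111001111000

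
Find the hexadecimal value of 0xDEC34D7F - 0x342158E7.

Subtract column by column in base 16:
  F-7 → 8
  7-E → 9 (borrow)
  D-8-1 → 4
  4-5 → F (borrow)
  3-1-1 → 1
  C-2 → A
  E-4 → A
  D-3 → A

0xAAA1F498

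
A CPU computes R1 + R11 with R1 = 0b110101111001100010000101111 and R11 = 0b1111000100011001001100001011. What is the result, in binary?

Add column by column in base 2, right to left:
  1+1 = 0 carry 1
  1+1+1 = 1 carry 1
  1+0+1 = 0 carry 1
  1+1+1 = 1 carry 1
  0+0+1 = 1
  1+0 = 1
  0+0 = 0
  0+0 = 0
  0+1 = 1
  0+1 = 1
  1+0 = 1
  0+0 = 0
  0+1 = 1
  0+0 = 0
  1+0 = 1
  1+1 = 0 carry 1
  0+1+1 = 0 carry 1
  0+0+1 = 1
  1+0 = 1
  1+0 = 1
  1+1 = 0 carry 1
  1+0+1 = 0 carry 1
  0+0+1 = 1
  1+0 = 1
  0+1 = 1
  1+1 = 0 carry 1
  1+1+1 = 1 carry 1
  0+1+1 = 0 carry 1
  final carry 1

0b10101110011100101011100111010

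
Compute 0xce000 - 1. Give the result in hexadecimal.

The trailing 3 digits are 0, so subtracting 1 borrows through: they become F and the next digit up decrements.

0xcdfff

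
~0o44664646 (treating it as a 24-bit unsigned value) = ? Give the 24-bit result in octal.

Each oct digit d becomes 7−d:
  4→3, 4→3, 6→1, 6→1, 4→3, 6→1, 4→3, 6→1

0o33113131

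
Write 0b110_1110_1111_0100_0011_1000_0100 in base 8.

0o673641604

Group the bits in threes: 110 111 011 110 100 001 110 000 100 → 673641604.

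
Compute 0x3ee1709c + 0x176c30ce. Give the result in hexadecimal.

0x564da16a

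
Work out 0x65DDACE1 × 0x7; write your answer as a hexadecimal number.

0x2C90FBA27

Multiply each base-16 digit by 7, carrying:
  1×7 = 7 → write 7
  E×7 = 98 → write 2 carry 6
  C×7+6 = 90 → write A carry 5
  A×7+5 = 75 → write B carry 4
  D×7+4 = 95 → write F carry 5
  D×7+5 = 96 → write 0 carry 6
  5×7+6 = 41 → write 9 carry 2
  6×7+2 = 44 → write C carry 2
  remaining carry: 2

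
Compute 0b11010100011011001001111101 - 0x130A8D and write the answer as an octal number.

0b11010100011011001001111101 = 0o324331175 in octal.
0x130A8D = 0o4605215 in octal.
Subtract column by column in base 8:
  5-5 → 0
  7-1 → 6
  1-2 → 7 (borrow)
  1-5-1 → 3 (borrow)
  3-0-1 → 2
  3-6 → 5 (borrow)
  4-4-1 → 7 (borrow)
  2-0-1 → 1
  3-0 → 3

0o317523760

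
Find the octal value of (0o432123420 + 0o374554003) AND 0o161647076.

0o20647022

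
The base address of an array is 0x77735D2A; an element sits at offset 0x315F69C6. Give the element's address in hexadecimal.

Add column by column in base 16, right to left:
  A+6 = 0 carry 1
  2+C+1 = F
  D+9 = 6 carry 1
  5+6+1 = C
  3+F = 2 carry 1
  7+5+1 = D
  7+1 = 8
  7+3 = A

0xA8D2C6F0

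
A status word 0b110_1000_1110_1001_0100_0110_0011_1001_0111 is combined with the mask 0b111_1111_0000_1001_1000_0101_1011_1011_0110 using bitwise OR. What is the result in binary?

OR bit by bit (1 where either bit is 1):
  11010001110100101000110001110010111
| 11111110000100110000101101110110110
= 11111111110100111000111101110110111

0b11111111110100111000111101110110111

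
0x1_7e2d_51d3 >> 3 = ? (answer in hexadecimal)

3 bits is not a whole number of base-16 digits; in binary: 101111110001011010101000111010011 >> 3 = 101111110001011010101000111010.

0x2fc5aa3a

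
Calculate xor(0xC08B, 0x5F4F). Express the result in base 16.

XOR each hex digit independently (no carries):
  C^5=9, 0^F=F, 8^4=C, B^F=4

0x9FC4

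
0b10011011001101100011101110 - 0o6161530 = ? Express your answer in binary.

0b10010100111111010110010110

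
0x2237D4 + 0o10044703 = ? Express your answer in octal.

0o20500627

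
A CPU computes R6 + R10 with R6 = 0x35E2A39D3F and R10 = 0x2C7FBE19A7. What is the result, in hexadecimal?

0x626261B6E6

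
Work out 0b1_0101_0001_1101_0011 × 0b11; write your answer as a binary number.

Multiply each base-2 digit by 3, carrying:
  1×3 = 3 → write 1 carry 1
  1×3+1 = 4 → write 0 carry 2
  0×3+2 = 2 → write 0 carry 1
  0×3+1 = 1 → write 1
  1×3 = 3 → write 1 carry 1
  0×3+1 = 1 → write 1
  1×3 = 3 → write 1 carry 1
  1×3+1 = 4 → write 0 carry 2
  1×3+2 = 5 → write 1 carry 2
  0×3+2 = 2 → write 0 carry 1
  0×3+1 = 1 → write 1
  0×3 = 0 → write 0
  1×3 = 3 → write 1 carry 1
  0×3+1 = 1 → write 1
  1×3 = 3 → write 1 carry 1
  0×3+1 = 1 → write 1
  1×3 = 3 → write 1 carry 1
  remaining carry: 1

0b111111010101111001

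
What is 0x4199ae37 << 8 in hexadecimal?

0x4199ae3700

Shifting left by 8 bits = 2 hex digits: append 2 zeros.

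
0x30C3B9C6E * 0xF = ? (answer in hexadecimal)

0x2DB77E2A72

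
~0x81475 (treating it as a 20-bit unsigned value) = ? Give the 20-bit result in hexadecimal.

Each hex digit d becomes f−d:
  8→7, 1→e, 4→b, 7→8, 5→a

0x7eb8a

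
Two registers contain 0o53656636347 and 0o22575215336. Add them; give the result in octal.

Add column by column in base 8, right to left:
  7+6 = 5 carry 1
  4+3+1 = 0 carry 1
  3+3+1 = 7
  6+5 = 3 carry 1
  3+1+1 = 5
  6+2 = 0 carry 1
  6+5+1 = 4 carry 1
  5+7+1 = 5 carry 1
  6+5+1 = 4 carry 1
  3+2+1 = 6
  5+2 = 7

0o76454053705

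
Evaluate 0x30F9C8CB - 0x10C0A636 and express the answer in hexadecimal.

0x20392295

Subtract column by column in base 16:
  B-6 → 5
  C-3 → 9
  8-6 → 2
  C-A → 2
  9-0 → 9
  F-C → 3
  0-0 → 0
  3-1 → 2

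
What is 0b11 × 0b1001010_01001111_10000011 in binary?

Multiply each base-2 digit by 3, carrying:
  1×3 = 3 → write 1 carry 1
  1×3+1 = 4 → write 0 carry 2
  0×3+2 = 2 → write 0 carry 1
  0×3+1 = 1 → write 1
  0×3 = 0 → write 0
  0×3 = 0 → write 0
  0×3 = 0 → write 0
  1×3 = 3 → write 1 carry 1
  1×3+1 = 4 → write 0 carry 2
  1×3+2 = 5 → write 1 carry 2
  1×3+2 = 5 → write 1 carry 2
  1×3+2 = 5 → write 1 carry 2
  0×3+2 = 2 → write 0 carry 1
  0×3+1 = 1 → write 1
  1×3 = 3 → write 1 carry 1
  0×3+1 = 1 → write 1
  0×3 = 0 → write 0
  1×3 = 3 → write 1 carry 1
  0×3+1 = 1 → write 1
  1×3 = 3 → write 1 carry 1
  0×3+1 = 1 → write 1
  0×3 = 0 → write 0
  1×3 = 3 → write 1 carry 1
  remaining carry: 1

0b110111101110111010001001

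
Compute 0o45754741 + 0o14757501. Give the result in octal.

Add column by column in base 8, right to left:
  1+1 = 2
  4+0 = 4
  7+5 = 4 carry 1
  4+7+1 = 4 carry 1
  5+5+1 = 3 carry 1
  7+7+1 = 7 carry 1
  5+4+1 = 2 carry 1
  4+1+1 = 6

0o62734442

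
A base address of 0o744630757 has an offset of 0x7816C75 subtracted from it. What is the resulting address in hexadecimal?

0x11C57A

0o744630757 = 0x79331EF in hexadecimal.
Subtract column by column in base 16:
  F-5 → A
  E-7 → 7
  1-C → 5 (borrow)
  3-6-1 → C (borrow)
  3-1-1 → 1
  9-8 → 1
  7-7 → 0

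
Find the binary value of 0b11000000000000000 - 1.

0b10111111111111111

The trailing 15 digits are 0, so subtracting 1 borrows through: they become 1 and the next digit up decrements.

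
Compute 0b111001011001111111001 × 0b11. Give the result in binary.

0b10101100001101111101011

Multiply each base-2 digit by 3, carrying:
  1×3 = 3 → write 1 carry 1
  0×3+1 = 1 → write 1
  0×3 = 0 → write 0
  1×3 = 3 → write 1 carry 1
  1×3+1 = 4 → write 0 carry 2
  1×3+2 = 5 → write 1 carry 2
  1×3+2 = 5 → write 1 carry 2
  1×3+2 = 5 → write 1 carry 2
  1×3+2 = 5 → write 1 carry 2
  1×3+2 = 5 → write 1 carry 2
  0×3+2 = 2 → write 0 carry 1
  0×3+1 = 1 → write 1
  1×3 = 3 → write 1 carry 1
  1×3+1 = 4 → write 0 carry 2
  0×3+2 = 2 → write 0 carry 1
  1×3+1 = 4 → write 0 carry 2
  0×3+2 = 2 → write 0 carry 1
  0×3+1 = 1 → write 1
  1×3 = 3 → write 1 carry 1
  1×3+1 = 4 → write 0 carry 2
  1×3+2 = 5 → write 1 carry 2
  remaining carry: 10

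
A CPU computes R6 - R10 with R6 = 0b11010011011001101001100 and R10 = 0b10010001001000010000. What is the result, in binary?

Subtract column by column in base 2:
  0-0 → 0
  0-0 → 0
  1-0 → 1
  1-0 → 1
  0-1 → 1 (borrow)
  0-0-1 → 1 (borrow)
  1-0-1 → 0
  0-0 → 0
  1-0 → 1
  1-1 → 0
  0-0 → 0
  0-0 → 0
  1-1 → 0
  1-0 → 1
  0-0 → 0
  1-0 → 1
  1-1 → 0
  0-0 → 0
  0-0 → 0
  1-1 → 0
  0-0 → 0
  1-0 → 1
  1-0 → 1

0b11000001010000100111100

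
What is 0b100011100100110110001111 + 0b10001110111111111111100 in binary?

Add column by column in base 2, right to left:
  1+0 = 1
  1+0 = 1
  1+1 = 0 carry 1
  1+1+1 = 1 carry 1
  0+1+1 = 0 carry 1
  0+1+1 = 0 carry 1
  0+1+1 = 0 carry 1
  1+1+1 = 1 carry 1
  1+1+1 = 1 carry 1
  0+1+1 = 0 carry 1
  1+1+1 = 1 carry 1
  1+1+1 = 1 carry 1
  0+1+1 = 0 carry 1
  0+1+1 = 0 carry 1
  1+1+1 = 1 carry 1
  0+0+1 = 1
  0+1 = 1
  1+1 = 0 carry 1
  1+1+1 = 1 carry 1
  1+0+1 = 0 carry 1
  0+0+1 = 1
  0+0 = 0
  0+1 = 1
  1+0 = 1

0b110101011100110110001011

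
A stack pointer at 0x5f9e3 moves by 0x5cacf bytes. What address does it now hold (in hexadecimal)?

0xbc4b2

Add column by column in base 16, right to left:
  3+f = 2 carry 1
  e+c+1 = b carry 1
  9+a+1 = 4 carry 1
  f+c+1 = c carry 1
  5+5+1 = b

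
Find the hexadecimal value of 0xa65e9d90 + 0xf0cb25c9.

Add column by column in base 16, right to left:
  0+9 = 9
  9+c = 5 carry 1
  d+5+1 = 3 carry 1
  9+2+1 = c
  e+b = 9 carry 1
  5+c+1 = 2 carry 1
  6+0+1 = 7
  a+f = 9 carry 1
  final carry 1

0x19729c359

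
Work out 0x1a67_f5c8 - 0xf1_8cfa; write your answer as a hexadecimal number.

0x197668ce

Subtract column by column in base 16:
  8-a → e (borrow)
  c-f-1 → c (borrow)
  5-c-1 → 8 (borrow)
  f-8-1 → 6
  7-1 → 6
  6-f → 7 (borrow)
  a-0-1 → 9
  1-0 → 1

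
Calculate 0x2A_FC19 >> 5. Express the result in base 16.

0x157E0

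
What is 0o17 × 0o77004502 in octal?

0o1661105336

Multiply each base-8 digit by 15, carrying:
  2×15 = 30 → write 6 carry 3
  0×15+3 = 3 → write 3
  5×15 = 75 → write 3 carry 9
  4×15+9 = 69 → write 5 carry 8
  0×15+8 = 8 → write 0 carry 1
  0×15+1 = 1 → write 1
  7×15 = 105 → write 1 carry 13
  7×15+13 = 118 → write 6 carry 14
  remaining carry: 16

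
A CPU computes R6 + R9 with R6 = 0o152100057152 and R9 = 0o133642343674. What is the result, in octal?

Add column by column in base 8, right to left:
  2+4 = 6
  5+7 = 4 carry 1
  1+6+1 = 0 carry 1
  7+3+1 = 3 carry 1
  5+4+1 = 2 carry 1
  0+3+1 = 4
  0+2 = 2
  0+4 = 4
  1+6 = 7
  2+3 = 5
  5+3 = 0 carry 1
  1+1+1 = 3

0o305742423046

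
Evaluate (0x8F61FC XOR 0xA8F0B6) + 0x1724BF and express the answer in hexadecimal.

First 0x8F61FC XOR 0xA8F0B6 = 0x27914A.
Add column by column in base 16, right to left:
  A+F = 9 carry 1
  4+B+1 = 0 carry 1
  1+4+1 = 6
  9+2 = B
  7+7 = E
  2+1 = 3

0x3EB609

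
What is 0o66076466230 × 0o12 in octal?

0o1035162036760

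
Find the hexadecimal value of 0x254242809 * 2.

Multiply each base-16 digit by 2, carrying:
  9×2 = 18 → write 2 carry 1
  0×2+1 = 1 → write 1
  8×2 = 16 → write 0 carry 1
  2×2+1 = 5 → write 5
  4×2 = 8 → write 8
  2×2 = 4 → write 4
  4×2 = 8 → write 8
  5×2 = 10 → write A
  2×2 = 4 → write 4

0x4A8485012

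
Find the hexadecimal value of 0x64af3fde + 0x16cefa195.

0x1d19ee173

Add column by column in base 16, right to left:
  e+5 = 3 carry 1
  d+9+1 = 7 carry 1
  f+1+1 = 1 carry 1
  3+a+1 = e
  f+f = e carry 1
  a+e+1 = 9 carry 1
  4+c+1 = 1 carry 1
  6+6+1 = d
  0+1 = 1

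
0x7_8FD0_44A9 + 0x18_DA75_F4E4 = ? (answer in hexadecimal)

0x206A46398D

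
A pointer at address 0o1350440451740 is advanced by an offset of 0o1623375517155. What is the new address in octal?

0o3174036171115

Add column by column in base 8, right to left:
  0+5 = 5
  4+5 = 1 carry 1
  7+1+1 = 1 carry 1
  1+7+1 = 1 carry 1
  5+1+1 = 7
  4+5 = 1 carry 1
  0+5+1 = 6
  4+7 = 3 carry 1
  4+3+1 = 0 carry 1
  0+3+1 = 4
  5+2 = 7
  3+6 = 1 carry 1
  1+1+1 = 3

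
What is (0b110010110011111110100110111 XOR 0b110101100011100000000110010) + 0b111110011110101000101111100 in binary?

0b1000101101111000111010000001

First 0b110010110011111110100110111 XOR 0b110101100011100000000110010 = 0b000111010000011110100000101.
Add column by column in base 2, right to left:
  1+0 = 1
  0+0 = 0
  1+1 = 0 carry 1
  0+1+1 = 0 carry 1
  0+1+1 = 0 carry 1
  0+1+1 = 0 carry 1
  0+1+1 = 0 carry 1
  0+0+1 = 1
  1+1 = 0 carry 1
  0+0+1 = 1
  1+0 = 1
  1+0 = 1
  1+1 = 0 carry 1
  1+0+1 = 0 carry 1
  0+1+1 = 0 carry 1
  0+0+1 = 1
  0+1 = 1
  0+1 = 1
  0+1 = 1
  1+1 = 0 carry 1
  0+0+1 = 1
  1+0 = 1
  1+1 = 0 carry 1
  1+1+1 = 1 carry 1
  0+1+1 = 0 carry 1
  0+1+1 = 0 carry 1
  0+1+1 = 0 carry 1
  final carry 1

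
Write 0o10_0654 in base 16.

Each octal digit is 3 bits: 1=001 0=000 0=000 6=110 5=101 4=100.
Group the bits into nibbles: 1000 0001 1010 1100 → 81ac.

0x81ac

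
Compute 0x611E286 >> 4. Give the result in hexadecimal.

Shifting right by 4 bits = 1 hex digit: drop the last 1.

0x611E28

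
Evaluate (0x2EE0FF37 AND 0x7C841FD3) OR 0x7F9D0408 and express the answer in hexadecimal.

0x2EE0FF37 AND 0x7C841FD3 = 0x2C801F13.
Then OR with 0x7F9D0408.

0x7F9D1F1B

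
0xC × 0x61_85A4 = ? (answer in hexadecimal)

Multiply each base-16 digit by 12, carrying:
  4×12 = 48 → write 0 carry 3
  A×12+3 = 123 → write B carry 7
  5×12+7 = 67 → write 3 carry 4
  8×12+4 = 100 → write 4 carry 6
  1×12+6 = 18 → write 2 carry 1
  6×12+1 = 73 → write 9 carry 4
  remaining carry: 4

0x49243B0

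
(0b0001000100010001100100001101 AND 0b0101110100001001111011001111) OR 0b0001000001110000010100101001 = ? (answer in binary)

0b1000101110001110100101101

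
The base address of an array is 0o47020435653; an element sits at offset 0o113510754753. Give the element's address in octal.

Add column by column in base 8, right to left:
  3+3 = 6
  5+5 = 2 carry 1
  6+7+1 = 6 carry 1
  5+4+1 = 2 carry 1
  3+5+1 = 1 carry 1
  4+7+1 = 4 carry 1
  0+0+1 = 1
  2+1 = 3
  0+5 = 5
  7+3 = 2 carry 1
  4+1+1 = 6
  0+1 = 1

0o162531412626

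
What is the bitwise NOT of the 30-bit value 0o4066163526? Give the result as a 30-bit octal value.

Each oct digit d becomes 7−d:
  4→3, 0→7, 6→1, 6→1, 1→6, 6→1, 3→4, 5→2, 2→5, 6→1

0o3711614251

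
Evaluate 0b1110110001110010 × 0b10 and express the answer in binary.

Multiply each base-2 digit by 2, carrying:
  0×2 = 0 → write 0
  1×2 = 2 → write 0 carry 1
  0×2+1 = 1 → write 1
  0×2 = 0 → write 0
  1×2 = 2 → write 0 carry 1
  1×2+1 = 3 → write 1 carry 1
  1×2+1 = 3 → write 1 carry 1
  0×2+1 = 1 → write 1
  0×2 = 0 → write 0
  0×2 = 0 → write 0
  1×2 = 2 → write 0 carry 1
  1×2+1 = 3 → write 1 carry 1
  0×2+1 = 1 → write 1
  1×2 = 2 → write 0 carry 1
  1×2+1 = 3 → write 1 carry 1
  1×2+1 = 3 → write 1 carry 1
  remaining carry: 1

0b11101100011100100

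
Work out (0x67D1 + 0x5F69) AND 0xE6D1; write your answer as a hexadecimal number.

0xC610

Add column by column in base 16, right to left:
  1+9 = A
  D+6 = 3 carry 1
  7+F+1 = 7 carry 1
  6+5+1 = C
Sum = 0xC73A; now AND with 0xE6D1:
  C&E=C, 7&6=6, 3&D=1, A&1=0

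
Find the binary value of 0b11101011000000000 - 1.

0b11101010111111111

The trailing 9 digits are 0, so subtracting 1 borrows through: they become 1 and the next digit up decrements.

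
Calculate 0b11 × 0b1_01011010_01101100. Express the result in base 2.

0b1000000111101000100

Multiply each base-2 digit by 3, carrying:
  0×3 = 0 → write 0
  0×3 = 0 → write 0
  1×3 = 3 → write 1 carry 1
  1×3+1 = 4 → write 0 carry 2
  0×3+2 = 2 → write 0 carry 1
  1×3+1 = 4 → write 0 carry 2
  1×3+2 = 5 → write 1 carry 2
  0×3+2 = 2 → write 0 carry 1
  0×3+1 = 1 → write 1
  1×3 = 3 → write 1 carry 1
  0×3+1 = 1 → write 1
  1×3 = 3 → write 1 carry 1
  1×3+1 = 4 → write 0 carry 2
  0×3+2 = 2 → write 0 carry 1
  1×3+1 = 4 → write 0 carry 2
  0×3+2 = 2 → write 0 carry 1
  1×3+1 = 4 → write 0 carry 2
  remaining carry: 10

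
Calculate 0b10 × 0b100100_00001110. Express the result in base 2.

Multiply each base-2 digit by 2, carrying:
  0×2 = 0 → write 0
  1×2 = 2 → write 0 carry 1
  1×2+1 = 3 → write 1 carry 1
  1×2+1 = 3 → write 1 carry 1
  0×2+1 = 1 → write 1
  0×2 = 0 → write 0
  0×2 = 0 → write 0
  0×2 = 0 → write 0
  0×2 = 0 → write 0
  0×2 = 0 → write 0
  1×2 = 2 → write 0 carry 1
  0×2+1 = 1 → write 1
  0×2 = 0 → write 0
  1×2 = 2 → write 0 carry 1
  remaining carry: 1

0b100100000011100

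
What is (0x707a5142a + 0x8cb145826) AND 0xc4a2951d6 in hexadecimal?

0xc42294050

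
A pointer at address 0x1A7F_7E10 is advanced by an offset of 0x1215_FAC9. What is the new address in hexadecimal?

0x2C9578D9

Add column by column in base 16, right to left:
  0+9 = 9
  1+C = D
  E+A = 8 carry 1
  7+F+1 = 7 carry 1
  F+5+1 = 5 carry 1
  7+1+1 = 9
  A+2 = C
  1+1 = 2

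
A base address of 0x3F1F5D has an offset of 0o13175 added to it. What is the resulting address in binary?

0b1111110011010111011010

0x3F1F5D = 0b1111110001111101011101 in binary.
0o13175 = 0b1011001111101 in binary.
Add column by column in base 2, right to left:
  1+1 = 0 carry 1
  0+0+1 = 1
  1+1 = 0 carry 1
  1+1+1 = 1 carry 1
  1+1+1 = 1 carry 1
  0+1+1 = 0 carry 1
  1+1+1 = 1 carry 1
  0+0+1 = 1
  1+0 = 1
  1+1 = 0 carry 1
  1+1+1 = 1 carry 1
  1+0+1 = 0 carry 1
  1+1+1 = 1 carry 1
  0+0+1 = 1
  0+0 = 0
  0+0 = 0
  1+0 = 1
  1+0 = 1
  1+0 = 1
  1+0 = 1
  1+0 = 1
  1+0 = 1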